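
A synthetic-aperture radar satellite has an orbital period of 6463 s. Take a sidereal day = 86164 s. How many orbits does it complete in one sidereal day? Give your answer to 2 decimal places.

Orbits per sidereal day = 86164 / 6463.0 = 13.332.

13.33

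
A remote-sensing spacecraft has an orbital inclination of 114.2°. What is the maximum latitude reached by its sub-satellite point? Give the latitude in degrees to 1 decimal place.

65.8°

Retrograde orbit: the ground track reaches ±(180° − i) = ±(180 − 114.2) = ±65.8°.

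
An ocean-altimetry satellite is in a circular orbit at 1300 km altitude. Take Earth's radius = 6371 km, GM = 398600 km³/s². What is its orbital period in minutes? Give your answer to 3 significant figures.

111 min

Semi-major axis a = 6371 + 1300 = 7671 km. Period T = 2π√(a³/μ) = 2π√(7671³/398600) = 6686.4 s = 111.44 min.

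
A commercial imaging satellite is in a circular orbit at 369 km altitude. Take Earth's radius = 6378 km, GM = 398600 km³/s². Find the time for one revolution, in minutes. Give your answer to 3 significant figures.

91.9 min

Semi-major axis a = 6378 + 369 = 6747 km. Period T = 2π√(a³/μ) = 2π√(6747³/398600) = 5515.4 s = 91.92 min.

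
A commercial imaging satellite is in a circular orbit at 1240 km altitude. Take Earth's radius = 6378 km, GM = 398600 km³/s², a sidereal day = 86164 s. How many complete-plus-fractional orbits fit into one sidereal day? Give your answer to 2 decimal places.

13.02

Semi-major axis a = 6378 + 1240 = 7618 km. Period T = 2π√(a³/μ) = 2π√(7618³/398600) = 6617.2 s = 110.29 min.
Orbits per sidereal day = 86164 / 6617.2 = 13.021.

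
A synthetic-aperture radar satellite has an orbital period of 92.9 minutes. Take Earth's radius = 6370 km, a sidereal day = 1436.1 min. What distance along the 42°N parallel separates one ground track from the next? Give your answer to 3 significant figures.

T = 92.9 min = 5574.0 s.
Node shift per orbit = (5574.0/86166) × 360° = 23.29°.
Equatorial spacing = 23.29 × 111.2 km/° = 2589 km.
At 42° latitude, spacing = 2589 × cos(42°) = 1924 km.

1920 km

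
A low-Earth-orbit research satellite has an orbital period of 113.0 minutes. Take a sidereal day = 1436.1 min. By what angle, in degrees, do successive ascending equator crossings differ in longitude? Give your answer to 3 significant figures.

T = 113.0 min = 6780.0 s.
During one orbit Earth rotates (6780.0 / 86166) × 360° = 28.33°.

28.3°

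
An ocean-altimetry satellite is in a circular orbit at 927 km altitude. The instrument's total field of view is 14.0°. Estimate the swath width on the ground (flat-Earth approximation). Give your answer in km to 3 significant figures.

228 km

Half-angle = 14.0°/2 = 7°.
Swath width ≈ 2h·tan(θ/2) = 2 × 927 × tan(7°) = 227.6 km.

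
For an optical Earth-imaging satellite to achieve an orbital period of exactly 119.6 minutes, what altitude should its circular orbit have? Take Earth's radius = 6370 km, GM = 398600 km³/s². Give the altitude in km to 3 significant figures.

1670 km

T = 119.6 min = 7176.0 s.
From T = 2π√(a³/μ): a = (μ T²/4π²)^(1/3) = (398600 × 7176.0² / 4π²)^(1/3) = 8041 km.
Altitude h = a − R = 8041 − 6370 = 1671 km.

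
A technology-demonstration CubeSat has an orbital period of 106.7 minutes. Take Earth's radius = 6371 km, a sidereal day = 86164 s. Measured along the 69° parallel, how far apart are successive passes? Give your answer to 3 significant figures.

T = 106.7 min = 6402.0 s.
Node shift per orbit = (6402.0/86164) × 360° = 26.75°.
Equatorial spacing = 26.75 × 111.2 km/° = 2974 km.
At 69° latitude, spacing = 2974 × cos(69°) = 1066 km.

1070 km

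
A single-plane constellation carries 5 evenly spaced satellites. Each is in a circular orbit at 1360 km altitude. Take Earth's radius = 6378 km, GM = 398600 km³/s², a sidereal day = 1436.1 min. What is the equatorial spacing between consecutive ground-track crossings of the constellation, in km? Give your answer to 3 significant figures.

Semi-major axis a = 6378 + 1360 = 7738 km. Period T = 2π√(a³/μ) = 2π√(7738³/398600) = 6774.1 s = 112.90 min.
Single-satellite node shift = (6774.1/86166) × 360° = 28.30°.
With 5 satellites evenly phased, successive equator crossings are 28.30/5 = 5.660° apart.
That is 5.660 × 111.3 = 630 km at the equator.

630 km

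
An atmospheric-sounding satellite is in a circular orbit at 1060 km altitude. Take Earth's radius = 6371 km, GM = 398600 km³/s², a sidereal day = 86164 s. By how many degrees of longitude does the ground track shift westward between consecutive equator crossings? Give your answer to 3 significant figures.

26.6°

Semi-major axis a = 6371 + 1060 = 7431 km. Period T = 2π√(a³/μ) = 2π√(7431³/398600) = 6375.0 s = 106.25 min.
During one orbit Earth rotates (6375.0 / 86164) × 360° = 26.64°.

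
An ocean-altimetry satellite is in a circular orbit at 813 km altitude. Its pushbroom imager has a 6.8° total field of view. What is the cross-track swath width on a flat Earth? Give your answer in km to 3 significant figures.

Half-angle = 6.8°/2 = 3.4°.
Swath width ≈ 2h·tan(θ/2) = 2 × 813 × tan(3.4°) = 96.6 km.

96.6 km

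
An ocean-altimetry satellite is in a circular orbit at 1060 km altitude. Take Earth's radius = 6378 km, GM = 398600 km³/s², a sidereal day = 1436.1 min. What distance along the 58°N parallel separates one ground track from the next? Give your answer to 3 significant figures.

1570 km

Semi-major axis a = 6378 + 1060 = 7438 km. Period T = 2π√(a³/μ) = 2π√(7438³/398600) = 6384.0 s = 106.40 min.
Node shift per orbit = (6384.0/86166) × 360° = 26.67°.
Equatorial spacing = 26.67 × 111.3 km/° = 2969 km.
At 58° latitude, spacing = 2969 × cos(58°) = 1573 km.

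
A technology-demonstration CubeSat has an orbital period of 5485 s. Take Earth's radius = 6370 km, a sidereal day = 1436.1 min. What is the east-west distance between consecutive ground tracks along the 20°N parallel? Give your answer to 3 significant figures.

2390 km

Node shift per orbit = (5485.0/86166) × 360° = 22.92°.
Equatorial spacing = 22.92 × 111.2 km/° = 2548 km.
At 20° latitude, spacing = 2548 × cos(20°) = 2394 km.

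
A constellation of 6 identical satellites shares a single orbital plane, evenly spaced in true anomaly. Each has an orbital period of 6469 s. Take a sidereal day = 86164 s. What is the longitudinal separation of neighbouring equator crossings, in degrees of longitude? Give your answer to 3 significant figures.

Single-satellite node shift = (6469.0/86164) × 360° = 27.03°.
With 6 satellites evenly phased, successive equator crossings are 27.03/6 = 4.505° apart.

4.50°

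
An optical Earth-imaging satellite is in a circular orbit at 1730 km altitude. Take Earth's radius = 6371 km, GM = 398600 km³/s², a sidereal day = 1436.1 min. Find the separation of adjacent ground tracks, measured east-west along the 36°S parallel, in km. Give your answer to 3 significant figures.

2730 km

Semi-major axis a = 6371 + 1730 = 8101 km. Period T = 2π√(a³/μ) = 2π√(8101³/398600) = 7256.4 s = 120.94 min.
Node shift per orbit = (7256.4/86166) × 360° = 30.32°.
Equatorial spacing = 30.32 × 111.2 km/° = 3371 km.
At 36° latitude, spacing = 3371 × cos(36°) = 2727 km.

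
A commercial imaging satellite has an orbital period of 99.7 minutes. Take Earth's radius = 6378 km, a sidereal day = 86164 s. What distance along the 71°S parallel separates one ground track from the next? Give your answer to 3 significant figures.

906 km

T = 99.7 min = 5982.0 s.
Node shift per orbit = (5982.0/86164) × 360° = 24.99°.
Equatorial spacing = 24.99 × 111.3 km/° = 2782 km.
At 71° latitude, spacing = 2782 × cos(71°) = 906 km.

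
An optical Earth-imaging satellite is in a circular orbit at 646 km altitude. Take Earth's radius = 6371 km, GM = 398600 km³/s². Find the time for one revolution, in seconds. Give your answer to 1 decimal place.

5849.8 seconds

Semi-major axis a = 6371 + 646 = 7017 km. Period T = 2π√(a³/μ) = 2π√(7017³/398600) = 5849.8 s = 97.50 min.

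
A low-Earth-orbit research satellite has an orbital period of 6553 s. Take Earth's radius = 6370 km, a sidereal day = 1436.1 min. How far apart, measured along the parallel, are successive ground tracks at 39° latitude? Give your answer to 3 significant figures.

2370 km

Node shift per orbit = (6553.0/86166) × 360° = 27.38°.
Equatorial spacing = 27.38 × 111.2 km/° = 3044 km.
At 39° latitude, spacing = 3044 × cos(39°) = 2366 km.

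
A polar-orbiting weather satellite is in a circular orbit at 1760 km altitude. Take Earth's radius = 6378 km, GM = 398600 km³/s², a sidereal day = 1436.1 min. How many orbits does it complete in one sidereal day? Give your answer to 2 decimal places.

Semi-major axis a = 6378 + 1760 = 8138 km. Period T = 2π√(a³/μ) = 2π√(8138³/398600) = 7306.1 s = 121.77 min.
Orbits per sidereal day = 86166 / 7306.1 = 11.794.

11.79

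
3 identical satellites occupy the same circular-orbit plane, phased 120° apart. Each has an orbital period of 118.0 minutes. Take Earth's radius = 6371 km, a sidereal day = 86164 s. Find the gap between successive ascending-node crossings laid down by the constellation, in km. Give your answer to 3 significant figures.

1100 km

T = 118.0 min = 7080.0 s.
Single-satellite node shift = (7080.0/86164) × 360° = 29.58°.
With 3 satellites evenly phased, successive equator crossings are 29.58/3 = 9.860° apart.
That is 9.860 × 111.2 = 1096 km at the equator.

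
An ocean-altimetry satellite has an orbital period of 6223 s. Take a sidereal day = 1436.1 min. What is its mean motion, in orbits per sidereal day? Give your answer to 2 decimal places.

Orbits per sidereal day = 86166 / 6223.0 = 13.846.

13.85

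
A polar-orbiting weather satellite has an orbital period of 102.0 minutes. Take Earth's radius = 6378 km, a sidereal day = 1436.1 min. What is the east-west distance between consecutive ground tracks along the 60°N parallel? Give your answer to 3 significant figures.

T = 102.0 min = 6120.0 s.
Node shift per orbit = (6120.0/86166) × 360° = 25.57°.
Equatorial spacing = 25.57 × 111.3 km/° = 2846 km.
At 60° latitude, spacing = 2846 × cos(60°) = 1423 km.

1420 km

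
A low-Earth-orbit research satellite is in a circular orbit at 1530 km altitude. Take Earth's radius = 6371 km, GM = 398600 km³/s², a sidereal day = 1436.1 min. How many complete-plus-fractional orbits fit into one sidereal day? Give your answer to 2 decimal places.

12.33

Semi-major axis a = 6371 + 1530 = 7901 km. Period T = 2π√(a³/μ) = 2π√(7901³/398600) = 6989.3 s = 116.49 min.
Orbits per sidereal day = 86166 / 6989.3 = 12.328.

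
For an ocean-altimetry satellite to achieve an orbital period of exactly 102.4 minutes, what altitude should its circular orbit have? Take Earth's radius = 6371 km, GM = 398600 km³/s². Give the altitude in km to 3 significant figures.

T = 102.4 min = 6144.0 s.
From T = 2π√(a³/μ): a = (μ T²/4π²)^(1/3) = (398600 × 6144.0² / 4π²)^(1/3) = 7250 km.
Altitude h = a − R = 7250 − 6371 = 879 km.

879 km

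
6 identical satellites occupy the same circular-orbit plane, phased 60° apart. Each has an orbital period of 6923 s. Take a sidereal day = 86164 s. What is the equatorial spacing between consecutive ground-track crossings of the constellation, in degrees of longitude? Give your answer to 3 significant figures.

4.82°

Single-satellite node shift = (6923.0/86164) × 360° = 28.92°.
With 6 satellites evenly phased, successive equator crossings are 28.92/6 = 4.821° apart.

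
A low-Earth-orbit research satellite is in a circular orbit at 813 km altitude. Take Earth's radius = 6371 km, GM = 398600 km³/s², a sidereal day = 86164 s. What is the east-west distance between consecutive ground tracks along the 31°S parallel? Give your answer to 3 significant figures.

2410 km

Semi-major axis a = 6371 + 813 = 7184 km. Period T = 2π√(a³/μ) = 2π√(7184³/398600) = 6059.8 s = 101.00 min.
Node shift per orbit = (6059.8/86164) × 360° = 25.32°.
Equatorial spacing = 25.32 × 111.2 km/° = 2815 km.
At 31° latitude, spacing = 2815 × cos(31°) = 2413 km.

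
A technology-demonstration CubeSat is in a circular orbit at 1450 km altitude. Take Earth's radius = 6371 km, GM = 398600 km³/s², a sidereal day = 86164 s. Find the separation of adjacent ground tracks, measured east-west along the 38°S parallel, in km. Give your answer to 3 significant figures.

2520 km

Semi-major axis a = 6371 + 1450 = 7821 km. Period T = 2π√(a³/μ) = 2π√(7821³/398600) = 6883.4 s = 114.72 min.
Node shift per orbit = (6883.4/86164) × 360° = 28.76°.
Equatorial spacing = 28.76 × 111.2 km/° = 3198 km.
At 38° latitude, spacing = 3198 × cos(38°) = 2520 km.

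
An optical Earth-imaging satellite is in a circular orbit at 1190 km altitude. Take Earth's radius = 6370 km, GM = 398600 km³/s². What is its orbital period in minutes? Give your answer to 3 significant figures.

Semi-major axis a = 6370 + 1190 = 7560 km. Period T = 2π√(a³/μ) = 2π√(7560³/398600) = 6541.7 s = 109.03 min.

109 min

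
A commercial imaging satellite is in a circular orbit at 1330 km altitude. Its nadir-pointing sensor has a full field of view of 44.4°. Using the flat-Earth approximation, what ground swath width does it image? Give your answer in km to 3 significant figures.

1090 km

Half-angle = 44.4°/2 = 22.2°.
Swath width ≈ 2h·tan(θ/2) = 2 × 1330 × tan(22.2°) = 1085.5 km.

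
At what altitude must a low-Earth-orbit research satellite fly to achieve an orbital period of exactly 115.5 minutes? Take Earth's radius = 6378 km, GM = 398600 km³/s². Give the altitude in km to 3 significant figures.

1480 km

T = 115.5 min = 6930.0 s.
From T = 2π√(a³/μ): a = (μ T²/4π²)^(1/3) = (398600 × 6930.0² / 4π²)^(1/3) = 7856 km.
Altitude h = a − R = 7856 − 6378 = 1478 km.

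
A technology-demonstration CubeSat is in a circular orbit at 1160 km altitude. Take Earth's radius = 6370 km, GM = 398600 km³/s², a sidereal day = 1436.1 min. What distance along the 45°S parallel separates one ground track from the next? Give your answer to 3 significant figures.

2140 km

Semi-major axis a = 6370 + 1160 = 7530 km. Period T = 2π√(a³/μ) = 2π√(7530³/398600) = 6502.8 s = 108.38 min.
Node shift per orbit = (6502.8/86166) × 360° = 27.17°.
Equatorial spacing = 27.17 × 111.2 km/° = 3021 km.
At 45° latitude, spacing = 3021 × cos(45°) = 2136 km.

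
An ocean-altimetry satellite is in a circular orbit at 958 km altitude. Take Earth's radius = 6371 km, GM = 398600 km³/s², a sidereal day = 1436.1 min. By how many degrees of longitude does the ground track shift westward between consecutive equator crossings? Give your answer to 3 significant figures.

Semi-major axis a = 6371 + 958 = 7329 km. Period T = 2π√(a³/μ) = 2π√(7329³/398600) = 6244.2 s = 104.07 min.
During one orbit Earth rotates (6244.2 / 86166) × 360° = 26.09°.

26.1°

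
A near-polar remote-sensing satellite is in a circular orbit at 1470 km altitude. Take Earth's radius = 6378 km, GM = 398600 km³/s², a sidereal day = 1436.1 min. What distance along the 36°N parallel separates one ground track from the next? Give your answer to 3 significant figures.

2600 km

Semi-major axis a = 6378 + 1470 = 7848 km. Period T = 2π√(a³/μ) = 2π√(7848³/398600) = 6919.1 s = 115.32 min.
Node shift per orbit = (6919.1/86166) × 360° = 28.91°.
Equatorial spacing = 28.91 × 111.3 km/° = 3218 km.
At 36° latitude, spacing = 3218 × cos(36°) = 2603 km.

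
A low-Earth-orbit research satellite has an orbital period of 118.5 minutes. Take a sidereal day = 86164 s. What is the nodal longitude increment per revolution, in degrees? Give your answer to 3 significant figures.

T = 118.5 min = 7110.0 s.
During one orbit Earth rotates (7110.0 / 86164) × 360° = 29.71°.

29.7°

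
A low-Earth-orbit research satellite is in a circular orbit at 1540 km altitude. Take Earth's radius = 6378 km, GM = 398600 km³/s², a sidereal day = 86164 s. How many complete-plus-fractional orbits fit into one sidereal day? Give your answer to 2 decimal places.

12.29

Semi-major axis a = 6378 + 1540 = 7918 km. Period T = 2π√(a³/μ) = 2π√(7918³/398600) = 7011.9 s = 116.86 min.
Orbits per sidereal day = 86164 / 7011.9 = 12.288.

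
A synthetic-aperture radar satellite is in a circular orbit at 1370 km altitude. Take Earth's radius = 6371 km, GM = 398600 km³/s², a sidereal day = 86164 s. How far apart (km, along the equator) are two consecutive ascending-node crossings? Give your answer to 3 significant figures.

Semi-major axis a = 6371 + 1370 = 7741 km. Period T = 2π√(a³/μ) = 2π√(7741³/398600) = 6778.1 s = 112.97 min.
During one orbit Earth rotates (6778.1 / 86164) × 360° = 28.32°.
At the equator that is 28.32° × (2π·6371/360) km/° = 28.32 × 111.2 = 3149 km.

3150 km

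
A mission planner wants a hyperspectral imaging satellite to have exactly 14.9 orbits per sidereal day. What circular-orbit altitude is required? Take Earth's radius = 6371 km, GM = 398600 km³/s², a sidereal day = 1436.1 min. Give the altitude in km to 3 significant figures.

592 km

Required period T = 86166 / 14.9 = 5783.0 s.
From T = 2π√(a³/μ): a = (μ T²/4π²)^(1/3) = (398600 × 5783.0² / 4π²)^(1/3) = 6963 km.
Altitude h = a − R = 6963 − 6371 = 592 km.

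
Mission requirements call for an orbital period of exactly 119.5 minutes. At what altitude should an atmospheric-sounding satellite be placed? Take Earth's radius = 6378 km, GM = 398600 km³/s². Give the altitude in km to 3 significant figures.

T = 119.5 min = 7170.0 s.
From T = 2π√(a³/μ): a = (μ T²/4π²)^(1/3) = (398600 × 7170.0² / 4π²)^(1/3) = 8037 km.
Altitude h = a − R = 8037 − 6378 = 1659 km.

1660 km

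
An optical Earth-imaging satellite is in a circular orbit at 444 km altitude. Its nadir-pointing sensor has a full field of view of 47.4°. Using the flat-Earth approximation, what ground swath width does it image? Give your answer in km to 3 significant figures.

Half-angle = 47.4°/2 = 23.7°.
Swath width ≈ 2h·tan(θ/2) = 2 × 444 × tan(23.7°) = 389.8 km.

390 km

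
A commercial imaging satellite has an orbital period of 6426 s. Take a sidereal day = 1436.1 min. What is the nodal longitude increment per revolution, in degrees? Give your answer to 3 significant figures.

26.8°

During one orbit Earth rotates (6426.0 / 86166) × 360° = 26.85°.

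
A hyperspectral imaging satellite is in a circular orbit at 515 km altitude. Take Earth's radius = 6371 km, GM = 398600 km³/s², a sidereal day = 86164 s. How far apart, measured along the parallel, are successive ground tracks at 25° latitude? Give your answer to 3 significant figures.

2390 km

Semi-major axis a = 6371 + 515 = 6886 km. Period T = 2π√(a³/μ) = 2π√(6886³/398600) = 5686.7 s = 94.78 min.
Node shift per orbit = (5686.7/86164) × 360° = 23.76°.
Equatorial spacing = 23.76 × 111.2 km/° = 2642 km.
At 25° latitude, spacing = 2642 × cos(25°) = 2394 km.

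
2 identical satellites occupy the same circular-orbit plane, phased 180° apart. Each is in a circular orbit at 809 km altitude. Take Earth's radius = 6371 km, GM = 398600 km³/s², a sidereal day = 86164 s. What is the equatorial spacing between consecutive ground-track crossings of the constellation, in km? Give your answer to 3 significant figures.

1410 km

Semi-major axis a = 6371 + 809 = 7180 km. Period T = 2π√(a³/μ) = 2π√(7180³/398600) = 6054.8 s = 100.91 min.
Single-satellite node shift = (6054.8/86164) × 360° = 25.30°.
With 2 satellites evenly phased, successive equator crossings are 25.30/2 = 12.649° apart.
That is 12.649 × 111.2 = 1406 km at the equator.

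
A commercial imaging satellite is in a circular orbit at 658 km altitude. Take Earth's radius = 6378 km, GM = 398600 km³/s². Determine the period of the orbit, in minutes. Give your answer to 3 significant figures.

97.9 min

Semi-major axis a = 6378 + 658 = 7036 km. Period T = 2π√(a³/μ) = 2π√(7036³/398600) = 5873.5 s = 97.89 min.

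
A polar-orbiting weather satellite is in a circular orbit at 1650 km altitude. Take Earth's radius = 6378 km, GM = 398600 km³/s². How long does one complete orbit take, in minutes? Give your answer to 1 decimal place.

119.3 min

Semi-major axis a = 6378 + 1650 = 8028 km. Period T = 2π√(a³/μ) = 2π√(8028³/398600) = 7158.5 s = 119.31 min.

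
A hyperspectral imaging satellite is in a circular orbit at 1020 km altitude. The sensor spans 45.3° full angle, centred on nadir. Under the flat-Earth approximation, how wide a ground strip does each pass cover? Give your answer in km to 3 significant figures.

Half-angle = 45.3°/2 = 22.65°.
Swath width ≈ 2h·tan(θ/2) = 2 × 1020 × tan(22.65°) = 851.3 km.

851 km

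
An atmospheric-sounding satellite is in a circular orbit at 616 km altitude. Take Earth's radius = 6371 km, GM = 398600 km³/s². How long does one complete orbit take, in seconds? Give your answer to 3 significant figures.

5810 seconds

Semi-major axis a = 6371 + 616 = 6987 km. Period T = 2π√(a³/μ) = 2π√(6987³/398600) = 5812.3 s = 96.87 min.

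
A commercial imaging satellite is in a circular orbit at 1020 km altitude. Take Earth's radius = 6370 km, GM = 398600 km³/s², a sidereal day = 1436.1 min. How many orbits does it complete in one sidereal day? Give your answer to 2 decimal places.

13.63

Semi-major axis a = 6370 + 1020 = 7390 km. Period T = 2π√(a³/μ) = 2π√(7390³/398600) = 6322.3 s = 105.37 min.
Orbits per sidereal day = 86166 / 6322.3 = 13.629.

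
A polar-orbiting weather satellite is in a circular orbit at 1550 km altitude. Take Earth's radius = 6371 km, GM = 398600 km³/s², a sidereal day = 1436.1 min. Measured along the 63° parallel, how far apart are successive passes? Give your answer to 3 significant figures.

1480 km

Semi-major axis a = 6371 + 1550 = 7921 km. Period T = 2π√(a³/μ) = 2π√(7921³/398600) = 7015.9 s = 116.93 min.
Node shift per orbit = (7015.9/86166) × 360° = 29.31°.
Equatorial spacing = 29.31 × 111.2 km/° = 3259 km.
At 63° latitude, spacing = 3259 × cos(63°) = 1480 km.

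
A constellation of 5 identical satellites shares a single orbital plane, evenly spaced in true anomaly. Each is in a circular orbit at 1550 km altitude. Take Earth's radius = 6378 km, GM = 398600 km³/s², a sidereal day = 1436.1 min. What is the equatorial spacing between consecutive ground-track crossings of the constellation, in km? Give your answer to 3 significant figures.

653 km

Semi-major axis a = 6378 + 1550 = 7928 km. Period T = 2π√(a³/μ) = 2π√(7928³/398600) = 7025.2 s = 117.09 min.
Single-satellite node shift = (7025.2/86166) × 360° = 29.35°.
With 5 satellites evenly phased, successive equator crossings are 29.35/5 = 5.870° apart.
That is 5.870 × 111.3 = 653 km at the equator.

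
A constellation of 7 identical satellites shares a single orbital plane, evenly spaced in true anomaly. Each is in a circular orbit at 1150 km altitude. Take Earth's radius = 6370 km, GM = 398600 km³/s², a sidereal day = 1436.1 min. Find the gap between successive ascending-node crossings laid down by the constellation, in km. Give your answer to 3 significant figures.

Semi-major axis a = 6370 + 1150 = 7520 km. Period T = 2π√(a³/μ) = 2π√(7520³/398600) = 6489.9 s = 108.16 min.
Single-satellite node shift = (6489.9/86166) × 360° = 27.11°.
With 7 satellites evenly phased, successive equator crossings are 27.11/7 = 3.874° apart.
That is 3.874 × 111.2 = 431 km at the equator.

431 km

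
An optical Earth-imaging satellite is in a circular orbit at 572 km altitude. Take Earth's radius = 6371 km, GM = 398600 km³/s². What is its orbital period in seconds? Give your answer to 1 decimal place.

Semi-major axis a = 6371 + 572 = 6943 km. Period T = 2π√(a³/μ) = 2π√(6943³/398600) = 5757.5 s = 95.96 min.

5757.5 seconds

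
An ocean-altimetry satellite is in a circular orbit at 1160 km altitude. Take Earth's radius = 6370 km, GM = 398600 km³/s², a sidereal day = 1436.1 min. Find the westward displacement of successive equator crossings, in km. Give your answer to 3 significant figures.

3020 km

Semi-major axis a = 6370 + 1160 = 7530 km. Period T = 2π√(a³/μ) = 2π√(7530³/398600) = 6502.8 s = 108.38 min.
During one orbit Earth rotates (6502.8 / 86166) × 360° = 27.17°.
At the equator that is 27.17° × (2π·6370/360) km/° = 27.17 × 111.2 = 3021 km.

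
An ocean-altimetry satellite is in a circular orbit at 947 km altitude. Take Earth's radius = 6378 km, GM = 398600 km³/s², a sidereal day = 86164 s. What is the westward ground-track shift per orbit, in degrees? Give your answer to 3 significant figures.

Semi-major axis a = 6378 + 947 = 7325 km. Period T = 2π√(a³/μ) = 2π√(7325³/398600) = 6239.1 s = 103.99 min.
During one orbit Earth rotates (6239.1 / 86164) × 360° = 26.07°.

26.1°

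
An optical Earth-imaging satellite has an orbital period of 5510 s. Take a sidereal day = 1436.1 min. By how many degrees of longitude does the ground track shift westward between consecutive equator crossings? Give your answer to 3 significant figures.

23.0°

During one orbit Earth rotates (5510.0 / 86166) × 360° = 23.02°.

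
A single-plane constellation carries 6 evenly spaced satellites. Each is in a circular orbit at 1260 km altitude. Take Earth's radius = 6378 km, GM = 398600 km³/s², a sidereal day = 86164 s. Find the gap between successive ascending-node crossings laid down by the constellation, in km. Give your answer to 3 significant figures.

515 km

Semi-major axis a = 6378 + 1260 = 7638 km. Period T = 2π√(a³/μ) = 2π√(7638³/398600) = 6643.3 s = 110.72 min.
Single-satellite node shift = (6643.3/86164) × 360° = 27.76°.
With 6 satellites evenly phased, successive equator crossings are 27.76/6 = 4.626° apart.
That is 4.626 × 111.3 = 515 km at the equator.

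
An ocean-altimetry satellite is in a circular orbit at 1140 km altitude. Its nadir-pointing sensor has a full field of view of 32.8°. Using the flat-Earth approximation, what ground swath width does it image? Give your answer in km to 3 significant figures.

Half-angle = 32.8°/2 = 16.4°.
Swath width ≈ 2h·tan(θ/2) = 2 × 1140 × tan(16.4°) = 671.0 km.

671 km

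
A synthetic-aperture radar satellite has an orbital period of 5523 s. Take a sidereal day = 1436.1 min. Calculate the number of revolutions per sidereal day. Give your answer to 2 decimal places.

15.60

Orbits per sidereal day = 86166 / 5523.0 = 15.601.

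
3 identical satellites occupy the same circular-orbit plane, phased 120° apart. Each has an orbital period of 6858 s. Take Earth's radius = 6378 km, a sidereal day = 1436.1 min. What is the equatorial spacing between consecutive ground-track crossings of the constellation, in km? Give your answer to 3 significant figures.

1060 km

Single-satellite node shift = (6858.0/86166) × 360° = 28.65°.
With 3 satellites evenly phased, successive equator crossings are 28.65/3 = 9.551° apart.
That is 9.551 × 111.3 = 1063 km at the equator.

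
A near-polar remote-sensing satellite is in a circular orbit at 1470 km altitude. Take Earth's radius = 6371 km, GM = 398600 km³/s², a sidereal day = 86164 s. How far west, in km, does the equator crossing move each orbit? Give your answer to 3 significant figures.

Semi-major axis a = 6371 + 1470 = 7841 km. Period T = 2π√(a³/μ) = 2π√(7841³/398600) = 6909.8 s = 115.16 min.
During one orbit Earth rotates (6909.8 / 86164) × 360° = 28.87°.
At the equator that is 28.87° × (2π·6371/360) km/° = 28.87 × 111.2 = 3210 km.

3210 km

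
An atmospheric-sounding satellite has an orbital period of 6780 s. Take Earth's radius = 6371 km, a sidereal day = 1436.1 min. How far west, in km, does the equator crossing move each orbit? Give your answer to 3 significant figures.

During one orbit Earth rotates (6780.0 / 86166) × 360° = 28.33°.
At the equator that is 28.33° × (2π·6371/360) km/° = 28.33 × 111.2 = 3150 km.

3150 km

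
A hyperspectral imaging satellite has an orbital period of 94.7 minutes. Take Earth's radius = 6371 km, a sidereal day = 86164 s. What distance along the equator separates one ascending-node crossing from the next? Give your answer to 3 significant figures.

2640 km

T = 94.7 min = 5682.0 s.
During one orbit Earth rotates (5682.0 / 86164) × 360° = 23.74°.
At the equator that is 23.74° × (2π·6371/360) km/° = 23.74 × 111.2 = 2640 km.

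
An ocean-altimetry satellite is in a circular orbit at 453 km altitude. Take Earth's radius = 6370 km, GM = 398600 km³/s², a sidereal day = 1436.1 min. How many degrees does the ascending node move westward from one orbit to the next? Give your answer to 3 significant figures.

Semi-major axis a = 6370 + 453 = 6823 km. Period T = 2π√(a³/μ) = 2π√(6823³/398600) = 5608.9 s = 93.48 min.
During one orbit Earth rotates (5608.9 / 86166) × 360° = 23.43°.

23.4°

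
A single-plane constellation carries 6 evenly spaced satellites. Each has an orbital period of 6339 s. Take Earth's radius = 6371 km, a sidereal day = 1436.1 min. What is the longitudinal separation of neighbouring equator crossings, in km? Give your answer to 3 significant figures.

491 km

Single-satellite node shift = (6339.0/86166) × 360° = 26.48°.
With 6 satellites evenly phased, successive equator crossings are 26.48/6 = 4.414° apart.
That is 4.414 × 111.2 = 491 km at the equator.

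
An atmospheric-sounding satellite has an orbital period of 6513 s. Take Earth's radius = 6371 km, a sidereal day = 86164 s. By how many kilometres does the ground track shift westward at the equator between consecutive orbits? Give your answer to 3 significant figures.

3030 km

During one orbit Earth rotates (6513.0 / 86164) × 360° = 27.21°.
At the equator that is 27.21° × (2π·6371/360) km/° = 27.21 × 111.2 = 3026 km.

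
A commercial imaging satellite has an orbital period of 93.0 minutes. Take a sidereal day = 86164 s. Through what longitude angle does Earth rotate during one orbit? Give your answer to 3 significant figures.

23.3°

T = 93.0 min = 5580.0 s.
During one orbit Earth rotates (5580.0 / 86164) × 360° = 23.31°.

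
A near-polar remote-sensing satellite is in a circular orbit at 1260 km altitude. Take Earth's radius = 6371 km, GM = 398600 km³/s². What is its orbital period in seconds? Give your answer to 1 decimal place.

Semi-major axis a = 6371 + 1260 = 7631 km. Period T = 2π√(a³/μ) = 2π√(7631³/398600) = 6634.1 s = 110.57 min.

6634.1 seconds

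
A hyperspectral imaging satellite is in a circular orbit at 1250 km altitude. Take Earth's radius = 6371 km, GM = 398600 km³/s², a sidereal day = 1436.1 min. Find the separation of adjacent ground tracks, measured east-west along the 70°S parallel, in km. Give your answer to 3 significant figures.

1050 km

Semi-major axis a = 6371 + 1250 = 7621 km. Period T = 2π√(a³/μ) = 2π√(7621³/398600) = 6621.1 s = 110.35 min.
Node shift per orbit = (6621.1/86166) × 360° = 27.66°.
Equatorial spacing = 27.66 × 111.2 km/° = 3076 km.
At 70° latitude, spacing = 3076 × cos(70°) = 1052 km.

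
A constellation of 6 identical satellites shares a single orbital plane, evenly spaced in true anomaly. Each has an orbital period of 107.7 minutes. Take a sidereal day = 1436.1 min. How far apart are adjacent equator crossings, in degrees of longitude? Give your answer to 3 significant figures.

4.50°

T = 107.7 min = 6462.0 s.
Single-satellite node shift = (6462.0/86166) × 360° = 27.00°.
With 6 satellites evenly phased, successive equator crossings are 27.00/6 = 4.500° apart.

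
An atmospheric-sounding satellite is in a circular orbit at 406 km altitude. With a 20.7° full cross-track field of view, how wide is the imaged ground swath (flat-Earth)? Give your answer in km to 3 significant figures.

148 km

Half-angle = 20.7°/2 = 10.35°.
Swath width ≈ 2h·tan(θ/2) = 2 × 406 × tan(10.35°) = 148.3 km.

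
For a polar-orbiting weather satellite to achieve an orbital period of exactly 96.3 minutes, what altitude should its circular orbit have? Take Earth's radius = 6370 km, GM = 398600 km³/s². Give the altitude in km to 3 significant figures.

T = 96.3 min = 5778.0 s.
From T = 2π√(a³/μ): a = (μ T²/4π²)^(1/3) = (398600 × 5778.0² / 4π²)^(1/3) = 6959 km.
Altitude h = a − R = 6959 − 6370 = 589 km.

589 km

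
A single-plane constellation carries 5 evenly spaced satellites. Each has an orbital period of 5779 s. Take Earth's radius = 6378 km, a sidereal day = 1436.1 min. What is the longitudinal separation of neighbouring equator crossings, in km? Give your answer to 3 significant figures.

538 km

Single-satellite node shift = (5779.0/86166) × 360° = 24.14°.
With 5 satellites evenly phased, successive equator crossings are 24.14/5 = 4.829° apart.
That is 4.829 × 111.3 = 538 km at the equator.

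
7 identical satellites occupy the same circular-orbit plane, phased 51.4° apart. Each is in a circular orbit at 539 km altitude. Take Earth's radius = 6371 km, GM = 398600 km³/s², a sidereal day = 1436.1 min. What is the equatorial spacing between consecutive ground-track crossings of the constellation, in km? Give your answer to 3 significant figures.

379 km

Semi-major axis a = 6371 + 539 = 6910 km. Period T = 2π√(a³/μ) = 2π√(6910³/398600) = 5716.5 s = 95.27 min.
Single-satellite node shift = (5716.5/86166) × 360° = 23.88°.
With 7 satellites evenly phased, successive equator crossings are 23.88/7 = 3.412° apart.
That is 3.412 × 111.2 = 379 km at the equator.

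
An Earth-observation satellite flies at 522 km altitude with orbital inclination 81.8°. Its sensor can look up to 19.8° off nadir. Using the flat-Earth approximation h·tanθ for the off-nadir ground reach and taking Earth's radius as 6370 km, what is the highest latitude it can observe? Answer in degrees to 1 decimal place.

83.5°

For a prograde orbit the ground track reaches latitude ±i = ±81.8°.
Sensor half-swath on the ground ≈ 522·tan(19.8°) = 188 km = 1.69° of latitude.
Maximum observable latitude ≈ 81.8 + 1.69 = 83.5°.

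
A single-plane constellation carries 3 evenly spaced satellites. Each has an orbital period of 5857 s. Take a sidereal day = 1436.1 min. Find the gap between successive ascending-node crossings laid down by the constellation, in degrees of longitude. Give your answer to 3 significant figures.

Single-satellite node shift = (5857.0/86166) × 360° = 24.47°.
With 3 satellites evenly phased, successive equator crossings are 24.47/3 = 8.157° apart.

8.16°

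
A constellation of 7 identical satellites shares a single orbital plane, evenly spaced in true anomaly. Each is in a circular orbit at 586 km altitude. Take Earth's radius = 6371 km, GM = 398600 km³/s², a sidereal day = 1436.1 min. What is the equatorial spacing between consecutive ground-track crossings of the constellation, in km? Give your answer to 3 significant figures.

Semi-major axis a = 6371 + 586 = 6957 km. Period T = 2π√(a³/μ) = 2π√(6957³/398600) = 5774.9 s = 96.25 min.
Single-satellite node shift = (5774.9/86166) × 360° = 24.13°.
With 7 satellites evenly phased, successive equator crossings are 24.13/7 = 3.447° apart.
That is 3.447 × 111.2 = 383 km at the equator.

383 km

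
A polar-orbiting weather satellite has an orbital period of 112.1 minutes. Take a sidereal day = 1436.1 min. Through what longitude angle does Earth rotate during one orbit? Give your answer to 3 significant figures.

T = 112.1 min = 6726.0 s.
During one orbit Earth rotates (6726.0 / 86166) × 360° = 28.10°.

28.1°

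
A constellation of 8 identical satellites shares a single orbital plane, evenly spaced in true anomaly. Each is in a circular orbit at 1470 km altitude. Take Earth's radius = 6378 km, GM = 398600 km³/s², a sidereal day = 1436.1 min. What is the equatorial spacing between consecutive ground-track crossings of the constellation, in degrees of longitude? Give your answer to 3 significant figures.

Semi-major axis a = 6378 + 1470 = 7848 km. Period T = 2π√(a³/μ) = 2π√(7848³/398600) = 6919.1 s = 115.32 min.
Single-satellite node shift = (6919.1/86166) × 360° = 28.91°.
With 8 satellites evenly phased, successive equator crossings are 28.91/8 = 3.613° apart.

3.61°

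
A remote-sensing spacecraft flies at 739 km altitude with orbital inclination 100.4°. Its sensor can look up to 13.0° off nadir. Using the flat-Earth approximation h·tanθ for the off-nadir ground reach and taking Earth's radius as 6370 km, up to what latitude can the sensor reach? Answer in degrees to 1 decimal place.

81.1°

Retrograde orbit: the ground track reaches ±(180° − i) = ±(180 − 100.4) = ±79.6°.
Sensor half-swath on the ground ≈ 739·tan(13.0°) = 171 km = 1.53° of latitude.
Maximum observable latitude ≈ 79.6 + 1.53 = 81.1°.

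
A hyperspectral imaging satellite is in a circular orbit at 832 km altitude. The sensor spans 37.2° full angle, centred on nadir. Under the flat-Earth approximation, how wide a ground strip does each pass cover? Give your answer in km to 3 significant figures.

Half-angle = 37.2°/2 = 18.6°.
Swath width ≈ 2h·tan(θ/2) = 2 × 832 × tan(18.6°) = 560.0 km.

560 km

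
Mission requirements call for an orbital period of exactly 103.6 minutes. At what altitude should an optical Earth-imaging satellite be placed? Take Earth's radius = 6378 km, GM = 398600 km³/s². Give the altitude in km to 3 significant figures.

T = 103.6 min = 6216.0 s.
From T = 2π√(a³/μ): a = (μ T²/4π²)^(1/3) = (398600 × 6216.0² / 4π²)^(1/3) = 7307 km.
Altitude h = a − R = 7307 − 6378 = 929 km.

929 km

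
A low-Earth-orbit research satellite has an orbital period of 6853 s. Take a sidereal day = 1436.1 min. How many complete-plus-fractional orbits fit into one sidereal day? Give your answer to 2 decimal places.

12.57

Orbits per sidereal day = 86166 / 6853.0 = 12.573.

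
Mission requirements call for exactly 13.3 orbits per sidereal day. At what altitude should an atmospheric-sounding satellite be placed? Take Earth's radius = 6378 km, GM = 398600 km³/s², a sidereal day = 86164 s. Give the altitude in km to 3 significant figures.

Required period T = 86164 / 13.3 = 6478.5 s.
From T = 2π√(a³/μ): a = (μ T²/4π²)^(1/3) = (398600 × 6478.5² / 4π²)^(1/3) = 7511 km.
Altitude h = a − R = 7511 − 6378 = 1133 km.

1130 km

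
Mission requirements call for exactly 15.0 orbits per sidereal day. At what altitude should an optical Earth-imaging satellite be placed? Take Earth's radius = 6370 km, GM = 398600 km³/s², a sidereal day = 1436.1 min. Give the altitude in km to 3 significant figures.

Required period T = 86166 / 15.0 = 5744.4 s.
From T = 2π√(a³/μ): a = (μ T²/4π²)^(1/3) = (398600 × 5744.4² / 4π²)^(1/3) = 6932 km.
Altitude h = a − R = 6932 − 6370 = 562 km.

562 km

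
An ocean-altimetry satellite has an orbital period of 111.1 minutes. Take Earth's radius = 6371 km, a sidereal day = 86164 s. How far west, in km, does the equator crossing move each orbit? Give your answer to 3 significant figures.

T = 111.1 min = 6666.0 s.
During one orbit Earth rotates (6666.0 / 86164) × 360° = 27.85°.
At the equator that is 27.85° × (2π·6371/360) km/° = 27.85 × 111.2 = 3097 km.

3100 km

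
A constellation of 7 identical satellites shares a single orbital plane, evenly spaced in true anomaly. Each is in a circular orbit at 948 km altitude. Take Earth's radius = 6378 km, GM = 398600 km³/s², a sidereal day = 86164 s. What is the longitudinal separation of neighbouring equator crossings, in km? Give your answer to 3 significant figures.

415 km

Semi-major axis a = 6378 + 948 = 7326 km. Period T = 2π√(a³/μ) = 2π√(7326³/398600) = 6240.4 s = 104.01 min.
Single-satellite node shift = (6240.4/86164) × 360° = 26.07°.
With 7 satellites evenly phased, successive equator crossings are 26.07/7 = 3.725° apart.
That is 3.725 × 111.3 = 415 km at the equator.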